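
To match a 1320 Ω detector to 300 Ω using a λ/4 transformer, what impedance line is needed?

Z_qwt = √(Z_0·R_L) = √(300 × 1320) = √396000

Z_qwt ≈ 629 Ω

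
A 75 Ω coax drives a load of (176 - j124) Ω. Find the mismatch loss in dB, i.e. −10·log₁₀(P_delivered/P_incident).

mismatch loss ≈ 1.72 dB

Γ = (101 − j124)/(251 − j124), |Γ| = 0.571
|Γ|² = 0.326, so P_del/P_inc = 1 − |Γ|² = 0.674
ML = −10·log₁₀(1 − |Γ|²)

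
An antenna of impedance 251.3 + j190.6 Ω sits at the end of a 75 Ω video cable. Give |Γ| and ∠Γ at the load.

Γ ≈ 0.687 ∠ 16.9°

Γ = (Z_L − Z_0)/(Z_L + Z_0) = (176.3 + j190.6)/(326.3 + j190.6)
|Γ| = 260/378 = 0.687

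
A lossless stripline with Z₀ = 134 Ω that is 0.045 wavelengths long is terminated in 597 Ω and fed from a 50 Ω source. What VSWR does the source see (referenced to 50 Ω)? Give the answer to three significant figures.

βl = 2π × 0.045 = 16.2°
tan(βl) = 0.291
Z_in = Z_0·(Z_L + jZ_0·tanβl)/(Z_0 + jZ_L·tanβl) = 242 − j274 Ω
Γ_s = (Z_in − Z_s)/(Z_in + Z_s) = (192 − j274)/(292 − j274), |Γ_s| = 0.836
VSWR = (1 + |Γ_s|)/(1 − |Γ_s|)

VSWR ≈ 11.2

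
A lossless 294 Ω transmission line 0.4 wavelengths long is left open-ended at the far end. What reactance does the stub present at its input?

X_in ≈ 405 Ω (inductive)

βl = 2π × 0.4 = 144°
tan(βl) = -0.727
For an open-ended stub, Z_in = −jZ_0·cot(βl) = −jZ_0/tan(βl)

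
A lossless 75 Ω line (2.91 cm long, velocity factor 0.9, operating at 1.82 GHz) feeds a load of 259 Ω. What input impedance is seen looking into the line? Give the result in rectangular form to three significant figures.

λ = v/f = 0.9·c / 1.82 GHz = 0.148 m
βl = 2π·l/λ = 2π × 0.196 = 70.6°
tan(βl) = tan(70.6°) = 2.84
Z_in = Z_0·(Z_L + jZ_0·tanβl)/(Z_0 + jZ_L·tanβl)
     = 75·(259 + j213)/(75 + j736)

Z_in ≈ 24.2 − j23.9 Ω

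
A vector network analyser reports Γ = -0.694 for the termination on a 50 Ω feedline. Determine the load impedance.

Z_L ≈ 9.03 Ω

Z_L = Z_0·(1 + Γ)/(1 − Γ) = 50·(0.306)/(1.69)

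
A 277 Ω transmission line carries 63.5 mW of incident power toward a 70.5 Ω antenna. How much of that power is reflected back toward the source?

Γ = (70.5 − 277)/(70.5 + 277) = -0.594
|Γ|² = 0.353
P_refl = |Γ|²·P_inc = 22.4 mW, P_del = (1 − |Γ|²)·P_inc = 41.1 mW

P_reflected ≈ 22.4 mW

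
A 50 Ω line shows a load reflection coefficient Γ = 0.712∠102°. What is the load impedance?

Z_L ≈ 13.7 + j38.6 Ω

Z_L = Z_0·(1 + Γ)/(1 − Γ) = 50·(0.852 + j0.696)/(1.15 − j0.696)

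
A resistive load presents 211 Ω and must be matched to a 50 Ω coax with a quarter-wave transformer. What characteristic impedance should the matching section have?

Z_qwt ≈ 103 Ω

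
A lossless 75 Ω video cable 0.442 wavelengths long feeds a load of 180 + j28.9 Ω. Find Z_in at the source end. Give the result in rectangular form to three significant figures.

βl = 2π × 0.442 = 159°
tan(βl) = tan(159°) = -0.381
Z_in = Z_0·(Z_L + jZ_0·tanβl)/(Z_0 + jZ_L·tanβl)
     = 75·(180 + j0.29)/(86 − j68.7)

Z_in ≈ 95.7 + j76.7 Ω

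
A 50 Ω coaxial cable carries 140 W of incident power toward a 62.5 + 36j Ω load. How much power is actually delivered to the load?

P_delivered ≈ 125 W

|Γ| = |(12.5 + j36)/(112.5 + j36)| = 0.323
|Γ|² = 0.104
P_refl = |Γ|²·P_inc = 14.6 W, P_del = (1 − |Γ|²)·P_inc = 125 W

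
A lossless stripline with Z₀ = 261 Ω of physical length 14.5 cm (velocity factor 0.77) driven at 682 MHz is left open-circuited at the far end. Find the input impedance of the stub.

Z_in ≈ +j538 Ω

λ = v/f = 0.77·c / 682 MHz = 0.339 m
βl = 2π·l/λ = 2π × 0.428 = 154°
tan(βl) = -0.485
For an open-circuited stub, Z_in = −jZ_0·cot(βl) = −jZ_0/tan(βl)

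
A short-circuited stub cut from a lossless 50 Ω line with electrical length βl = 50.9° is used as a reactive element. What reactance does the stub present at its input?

X_in ≈ 61.5 Ω (inductive)

tan(βl) = 1.23
For a short-circuited stub, Z_in = jZ_0·tan(βl)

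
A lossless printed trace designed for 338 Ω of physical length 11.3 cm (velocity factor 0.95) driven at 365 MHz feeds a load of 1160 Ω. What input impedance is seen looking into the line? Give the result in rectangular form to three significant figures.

λ = v/f = 0.95·c / 365 MHz = 0.781 m
βl = 2π·l/λ = 2π × 0.145 = 52.1°
tan(βl) = tan(52.1°) = 1.28
Z_in = Z_0·(Z_L + jZ_0·tanβl)/(Z_0 + jZ_L·tanβl)
     = 338·(1160 + j434)/(338 + j1490)

Z_in ≈ 150 − j229 Ω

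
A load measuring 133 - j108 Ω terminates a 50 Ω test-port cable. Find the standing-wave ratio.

VSWR ≈ 4.57

Γ = (Z_L − Z_0)/(Z_L + Z_0) = (83 − j108)/(183 − j108)
|Γ| = 136/212 = 0.641
VSWR = (1 + |Γ|)/(1 − |Γ|) = 1.64/0.359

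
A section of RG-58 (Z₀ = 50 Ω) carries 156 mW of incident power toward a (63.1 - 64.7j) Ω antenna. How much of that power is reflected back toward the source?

|Γ| = |(13.1 − j64.7)/(113.1 − j64.7)| = 0.507
|Γ|² = 0.257
P_refl = |Γ|²·P_inc = 40 mW, P_del = (1 − |Γ|²)·P_inc = 116 mW

P_reflected ≈ 40 mW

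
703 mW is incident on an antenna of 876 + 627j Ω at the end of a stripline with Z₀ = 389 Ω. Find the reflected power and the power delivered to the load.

|Γ| = |(487 + j627)/(1265 + j627)| = 0.562
|Γ|² = 0.316
P_refl = |Γ|²·P_inc = 222 mW, P_del = (1 − |Γ|²)·P_inc = 481 mW

P_reflected ≈ 222 mW; P_delivered ≈ 481 mW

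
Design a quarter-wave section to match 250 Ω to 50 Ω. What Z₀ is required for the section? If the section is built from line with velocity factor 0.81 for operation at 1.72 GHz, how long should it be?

Z_qwt ≈ 112 Ω; length ≈ 3.53 cm

Z_qwt = √(Z_0·R_L) = √(50 × 250) = √12500
λ = 0.81·c/f = 0.141 m, so l = λ/4 = 0.0353 m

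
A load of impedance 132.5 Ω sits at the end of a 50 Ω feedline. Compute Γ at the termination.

Γ = 0.452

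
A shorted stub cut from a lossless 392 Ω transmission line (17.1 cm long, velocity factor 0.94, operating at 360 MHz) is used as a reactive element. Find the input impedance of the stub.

Z_in ≈ +j1940 Ω

λ = v/f = 0.94·c / 360 MHz = 0.783 m
βl = 2π·l/λ = 2π × 0.218 = 78.6°
tan(βl) = 4.95
For a shorted stub, Z_in = jZ_0·tan(βl)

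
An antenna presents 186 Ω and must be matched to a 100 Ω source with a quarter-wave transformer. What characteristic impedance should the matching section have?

Z_qwt ≈ 136 Ω

Z_qwt = √(Z_0·R_L) = √(100 × 186) = √18600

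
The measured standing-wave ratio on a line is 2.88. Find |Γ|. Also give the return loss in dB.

|Γ| ≈ 0.485; return loss ≈ 6.29 dB

|Γ| = (S − 1)/(S + 1) = (2.88 − 1)/(2.88 + 1) = 1.88/3.88
RL = −20·log₁₀|Γ| = −20·log₁₀(0.485)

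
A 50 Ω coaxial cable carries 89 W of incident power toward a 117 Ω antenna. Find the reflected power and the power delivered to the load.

P_reflected ≈ 14.3 W; P_delivered ≈ 74.7 W

Γ = (117 − 50)/(117 + 50) = 0.401
|Γ|² = 0.161
P_refl = |Γ|²·P_inc = 14.3 W, P_del = (1 − |Γ|²)·P_inc = 74.7 W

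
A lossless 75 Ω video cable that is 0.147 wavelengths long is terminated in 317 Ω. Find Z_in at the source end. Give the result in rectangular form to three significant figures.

βl = 2π × 0.147 = 52.9°
tan(βl) = tan(52.9°) = 1.32
Z_in = Z_0·(Z_L + jZ_0·tanβl)/(Z_0 + jZ_L·tanβl)
     = 75·(317 + j99.2)/(75 + j419)

Z_in ≈ 27 − j51.9 Ω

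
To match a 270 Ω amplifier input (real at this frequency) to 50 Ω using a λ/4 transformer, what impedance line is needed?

Z_qwt ≈ 116 Ω

Z_qwt = √(Z_0·R_L) = √(50 × 270) = √13500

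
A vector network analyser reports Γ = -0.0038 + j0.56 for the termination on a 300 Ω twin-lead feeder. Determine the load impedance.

Z_L = Z_0·(1 + Γ)/(1 − Γ) = 300·(0.996 + j0.56)/(1 − j0.56)

Z_L ≈ 156 + j254 Ω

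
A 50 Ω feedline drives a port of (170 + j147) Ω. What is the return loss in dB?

RL ≈ 2.89 dB

Γ = (120 + j147)/(220 + j147), |Γ| = 0.717
RL = −20·log₁₀|Γ| = −20·log₁₀(0.717)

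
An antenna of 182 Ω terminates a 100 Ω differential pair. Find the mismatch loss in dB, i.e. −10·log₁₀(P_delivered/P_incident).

Γ = (182 − 100)/(182 + 100) = 0.291
|Γ|² = 0.0846, so P_del/P_inc = 1 − |Γ|² = 0.915
ML = −10·log₁₀(1 − |Γ|²)

mismatch loss ≈ 0.384 dB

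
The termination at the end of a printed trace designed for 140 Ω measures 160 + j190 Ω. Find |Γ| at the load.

|Γ| ≈ 0.538

Γ = (Z_L − Z_0)/(Z_L + Z_0) = (20 + j190)/(300 + j190)
|Γ| = 191/355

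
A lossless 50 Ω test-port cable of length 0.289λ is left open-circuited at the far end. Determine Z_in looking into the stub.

Z_in ≈ +j12.5 Ω

βl = 2π × 0.289 = 104°
tan(βl) = -4
For an open-circuited stub, Z_in = −jZ_0·cot(βl) = −jZ_0/tan(βl)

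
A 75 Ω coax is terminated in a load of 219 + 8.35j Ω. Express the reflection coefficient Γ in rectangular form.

Γ ≈ 0.49 + j0.0145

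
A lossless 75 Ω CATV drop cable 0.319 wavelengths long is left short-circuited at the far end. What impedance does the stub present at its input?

βl = 2π × 0.319 = 115°
tan(βl) = -2.16
For a short-circuited stub, Z_in = jZ_0·tan(βl)

Z_in ≈ −j162 Ω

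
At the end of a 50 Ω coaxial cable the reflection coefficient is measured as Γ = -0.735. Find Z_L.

Z_L ≈ 7.64 Ω

Z_L = Z_0·(1 + Γ)/(1 − Γ) = 50·(0.265)/(1.73)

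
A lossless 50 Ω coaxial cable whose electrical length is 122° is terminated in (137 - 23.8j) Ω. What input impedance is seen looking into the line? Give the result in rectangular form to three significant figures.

Z_in ≈ 25.3 + j29.9 Ω

tan(βl) = tan(122°) = -1.6
Z_in = Z_0·(Z_L + jZ_0·tanβl)/(Z_0 + jZ_L·tanβl)
     = 50·(137 − j104)/(11.9 − j219)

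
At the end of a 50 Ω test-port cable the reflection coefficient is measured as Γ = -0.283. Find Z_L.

Z_L ≈ 27.9 Ω

Z_L = Z_0·(1 + Γ)/(1 − Γ) = 50·(0.717)/(1.28)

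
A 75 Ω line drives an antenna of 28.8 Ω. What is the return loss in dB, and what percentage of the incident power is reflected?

RL ≈ 7.03 dB; 19.8% of incident power reflected

Γ = (28.8 − 75)/(28.8 + 75) = -0.445
RL = −20·log₁₀(0.445) = 7.03 dB
P_refl/P_inc = |Γ|² = 0.198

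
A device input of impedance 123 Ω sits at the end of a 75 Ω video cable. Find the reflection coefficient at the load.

Γ = 0.242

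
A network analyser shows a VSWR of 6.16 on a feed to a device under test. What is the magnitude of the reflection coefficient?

|Γ| ≈ 0.721

|Γ| = (S − 1)/(S + 1) = (6.16 − 1)/(6.16 + 1) = 5.16/7.16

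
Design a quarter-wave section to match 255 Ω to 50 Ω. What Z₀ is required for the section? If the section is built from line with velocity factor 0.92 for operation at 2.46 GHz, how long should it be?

Z_qwt ≈ 113 Ω; length ≈ 2.8 cm

Z_qwt = √(Z_0·R_L) = √(50 × 255) = √12750
λ = 0.92·c/f = 0.112 m, so l = λ/4 = 0.028 m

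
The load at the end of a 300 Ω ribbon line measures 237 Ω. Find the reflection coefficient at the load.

Γ = -0.117

Γ = (Z_L − Z_0)/(Z_L + Z_0) = (237 − 300)/(237 + 300) = -63/537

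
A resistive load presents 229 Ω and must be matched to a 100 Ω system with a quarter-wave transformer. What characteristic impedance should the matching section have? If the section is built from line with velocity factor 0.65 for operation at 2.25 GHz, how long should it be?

Z_qwt ≈ 151 Ω; length ≈ 2.17 cm

Z_qwt = √(Z_0·R_L) = √(100 × 229) = √22900
λ = 0.65·c/f = 0.0867 m, so l = λ/4 = 0.0217 m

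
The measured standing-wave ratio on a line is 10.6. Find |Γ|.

|Γ| ≈ 0.828

|Γ| = (S − 1)/(S + 1) = (10.6 − 1)/(10.6 + 1) = 9.6/11.6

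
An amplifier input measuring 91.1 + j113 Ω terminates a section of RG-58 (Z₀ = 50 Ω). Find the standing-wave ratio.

VSWR ≈ 4.97

Γ = (Z_L − Z_0)/(Z_L + Z_0) = (41.1 + j113)/(141.1 + j113)
|Γ| = 120/181 = 0.665
VSWR = (1 + |Γ|)/(1 − |Γ|) = 1.67/0.335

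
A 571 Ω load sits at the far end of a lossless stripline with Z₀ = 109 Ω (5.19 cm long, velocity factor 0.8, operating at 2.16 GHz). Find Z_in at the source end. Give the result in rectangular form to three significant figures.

λ = v/f = 0.8·c / 2.16 GHz = 0.111 m
βl = 2π·l/λ = 2π × 0.467 = 168°
tan(βl) = tan(168°) = -0.21
Z_in = Z_0·(Z_L + jZ_0·tanβl)/(Z_0 + jZ_L·tanβl)
     = 109·(571 − j22.9)/(109 − j120)

Z_in ≈ 270 + j274 Ω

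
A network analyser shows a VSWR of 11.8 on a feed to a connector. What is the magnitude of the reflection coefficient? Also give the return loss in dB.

|Γ| = (S − 1)/(S + 1) = (11.8 − 1)/(11.8 + 1) = 10.8/12.8
RL = −20·log₁₀|Γ| = −20·log₁₀(0.844)

|Γ| ≈ 0.844; return loss ≈ 1.48 dB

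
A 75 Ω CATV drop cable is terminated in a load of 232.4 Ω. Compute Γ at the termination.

Γ = 0.512

Γ = (Z_L − Z_0)/(Z_L + Z_0) = (232.4 − 75)/(232.4 + 75) = 157.4/307.4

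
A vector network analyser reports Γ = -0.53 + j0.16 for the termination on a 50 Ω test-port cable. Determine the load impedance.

Z_L ≈ 14.7 + j6.76 Ω

Z_L = Z_0·(1 + Γ)/(1 − Γ) = 50·(0.47 + j0.16)/(1.53 − j0.16)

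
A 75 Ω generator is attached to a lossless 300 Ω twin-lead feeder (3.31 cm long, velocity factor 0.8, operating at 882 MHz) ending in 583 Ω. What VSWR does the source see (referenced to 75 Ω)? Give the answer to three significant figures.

λ = v/f = 0.8·c / 882 MHz = 0.272 m
βl = 2π·l/λ = 2π × 0.122 = 43.8°
tan(βl) = 0.959
Z_in = Z_0·(Z_L + jZ_0·tanβl)/(Z_0 + jZ_L·tanβl) = 250 − j179 Ω
Γ_s = (Z_in − Z_s)/(Z_in + Z_s) = (175 − j179)/(325 − j179), |Γ_s| = 0.674
VSWR = (1 + |Γ_s|)/(1 − |Γ_s|)

VSWR ≈ 5.14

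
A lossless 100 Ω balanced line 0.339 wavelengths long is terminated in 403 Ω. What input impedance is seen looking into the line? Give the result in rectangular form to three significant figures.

Z_in ≈ 33.7 + j57.3 Ω

βl = 2π × 0.339 = 122°
tan(βl) = tan(122°) = -1.6
Z_in = Z_0·(Z_L + jZ_0·tanβl)/(Z_0 + jZ_L·tanβl)
     = 100·(403 − j160)/(100 − j644)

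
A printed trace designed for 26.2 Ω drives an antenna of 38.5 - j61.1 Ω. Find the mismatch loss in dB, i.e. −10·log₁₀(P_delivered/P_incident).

mismatch loss ≈ 2.93 dB

Γ = (12.3 − j61.1)/(64.7 − j61.1), |Γ| = 0.7
|Γ|² = 0.491, so P_del/P_inc = 1 − |Γ|² = 0.509
ML = −10·log₁₀(1 − |Γ|²)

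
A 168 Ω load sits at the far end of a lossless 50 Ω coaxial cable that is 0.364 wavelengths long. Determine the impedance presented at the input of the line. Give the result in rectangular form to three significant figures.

Z_in ≈ 24.5 + j37.2 Ω

βl = 2π × 0.364 = 131°
tan(βl) = tan(131°) = -1.15
Z_in = Z_0·(Z_L + jZ_0·tanβl)/(Z_0 + jZ_L·tanβl)
     = 50·(168 − j57.4)/(50 − j193)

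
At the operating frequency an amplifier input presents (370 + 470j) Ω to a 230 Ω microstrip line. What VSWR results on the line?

VSWR ≈ 4.61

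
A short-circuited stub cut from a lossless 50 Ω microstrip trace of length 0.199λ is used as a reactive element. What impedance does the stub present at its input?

Z_in ≈ +j151 Ω

βl = 2π × 0.199 = 71.6°
tan(βl) = 3.01
For a short-circuited stub, Z_in = jZ_0·tan(βl)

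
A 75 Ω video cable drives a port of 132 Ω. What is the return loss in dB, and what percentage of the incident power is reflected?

RL ≈ 11.2 dB; 7.58% of incident power reflected

Γ = (132 − 75)/(132 + 75) = 0.275
RL = −20·log₁₀(0.275) = 11.2 dB
P_refl/P_inc = |Γ|² = 0.0758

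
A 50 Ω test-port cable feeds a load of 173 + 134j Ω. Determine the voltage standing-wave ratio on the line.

VSWR ≈ 5.65

Γ = (Z_L − Z_0)/(Z_L + Z_0) = (123 + j134)/(223 + j134)
|Γ| = 182/260 = 0.699
VSWR = (1 + |Γ|)/(1 − |Γ|) = 1.7/0.301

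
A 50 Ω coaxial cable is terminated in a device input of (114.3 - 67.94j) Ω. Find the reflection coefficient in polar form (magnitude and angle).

Γ ≈ 0.526 ∠ -24.1°

Γ = (Z_L − Z_0)/(Z_L + Z_0) = (64.3 − j67.94)/(164.3 − j67.94)
|Γ| = 93.5/178 = 0.526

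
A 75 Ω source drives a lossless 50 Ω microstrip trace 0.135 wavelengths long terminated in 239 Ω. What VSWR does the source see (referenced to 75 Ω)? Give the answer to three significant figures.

VSWR ≈ 5.46

βl = 2π × 0.135 = 48.6°
tan(βl) = 1.13
Z_in = Z_0·(Z_L + jZ_0·tanβl)/(Z_0 + jZ_L·tanβl) = 18 − j40.8 Ω
Γ_s = (Z_in − Z_s)/(Z_in + Z_s) = (-57 − j40.8)/(93 − j40.8), |Γ_s| = 0.69
VSWR = (1 + |Γ_s|)/(1 − |Γ_s|)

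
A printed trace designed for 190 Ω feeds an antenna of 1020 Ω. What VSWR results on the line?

For a purely resistive load, VSWR = R_L/Z_0 or Z_0/R_L (whichever > 1) = 1020/190

VSWR ≈ 5.37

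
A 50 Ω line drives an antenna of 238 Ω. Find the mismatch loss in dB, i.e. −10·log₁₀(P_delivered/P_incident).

mismatch loss ≈ 2.41 dB

Γ = (238 − 50)/(238 + 50) = 0.653
|Γ|² = 0.426, so P_del/P_inc = 1 − |Γ|² = 0.574
ML = −10·log₁₀(1 − |Γ|²)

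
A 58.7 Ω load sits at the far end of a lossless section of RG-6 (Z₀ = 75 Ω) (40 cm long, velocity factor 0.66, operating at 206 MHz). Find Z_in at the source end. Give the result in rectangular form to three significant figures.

Z_in ≈ 65.1 − j14 Ω

λ = v/f = 0.66·c / 206 MHz = 0.961 m
βl = 2π·l/λ = 2π × 0.416 = 150°
tan(βl) = tan(150°) = -0.582
Z_in = Z_0·(Z_L + jZ_0·tanβl)/(Z_0 + jZ_L·tanβl)
     = 75·(58.7 − j43.6)/(75 − j34.1)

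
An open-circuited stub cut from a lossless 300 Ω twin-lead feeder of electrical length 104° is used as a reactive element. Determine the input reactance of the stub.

X_in ≈ 74.8 Ω (inductive)

tan(βl) = -4.01
For an open-circuited stub, Z_in = −jZ_0·cot(βl) = −jZ_0/tan(βl)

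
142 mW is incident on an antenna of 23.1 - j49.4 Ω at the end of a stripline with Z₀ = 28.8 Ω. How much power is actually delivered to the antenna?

|Γ| = |(-5.7 − j49.4)/(51.9 − j49.4)| = 0.694
|Γ|² = 0.482
P_refl = |Γ|²·P_inc = 68.4 mW, P_del = (1 − |Γ|²)·P_inc = 73.6 mW

P_delivered ≈ 73.6 mW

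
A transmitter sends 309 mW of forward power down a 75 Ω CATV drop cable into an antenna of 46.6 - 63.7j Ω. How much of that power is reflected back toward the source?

|Γ| = |(-28.4 − j63.7)/(121.6 − j63.7)| = 0.508
|Γ|² = 0.258
P_refl = |Γ|²·P_inc = 79.8 mW, P_del = (1 − |Γ|²)·P_inc = 229 mW

P_reflected ≈ 79.8 mW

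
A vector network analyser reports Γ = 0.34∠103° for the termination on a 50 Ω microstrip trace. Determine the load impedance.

Z_L ≈ 34.9 + j26.1 Ω

Z_L = Z_0·(1 + Γ)/(1 − Γ) = 50·(0.924 + j0.331)/(1.08 − j0.331)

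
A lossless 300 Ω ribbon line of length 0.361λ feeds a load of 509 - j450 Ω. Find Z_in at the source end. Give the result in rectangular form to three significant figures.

Z_in ≈ 261 + j353 Ω

βl = 2π × 0.361 = 130°
tan(βl) = tan(130°) = -1.19
Z_in = Z_0·(Z_L + jZ_0·tanβl)/(Z_0 + jZ_L·tanβl)
     = 300·(509 − j808)/(-237 − j607)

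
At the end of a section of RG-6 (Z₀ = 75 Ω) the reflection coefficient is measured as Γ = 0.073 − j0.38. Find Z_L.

Z_L ≈ 63.5 − j56.8 Ω

Z_L = Z_0·(1 + Γ)/(1 − Γ) = 75·(1.07 − j0.38)/(0.927 + j0.38)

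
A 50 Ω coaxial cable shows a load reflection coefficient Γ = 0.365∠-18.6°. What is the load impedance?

Z_L = Z_0·(1 + Γ)/(1 − Γ) = 50·(1.35 − j0.116)/(0.654 + j0.116)

Z_L ≈ 98.2 − j26.4 Ω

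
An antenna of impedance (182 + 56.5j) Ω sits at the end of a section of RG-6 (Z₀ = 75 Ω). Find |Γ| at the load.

Γ = (Z_L − Z_0)/(Z_L + Z_0) = (107 + j56.5)/(257 + j56.5)
|Γ| = 121/263

|Γ| ≈ 0.46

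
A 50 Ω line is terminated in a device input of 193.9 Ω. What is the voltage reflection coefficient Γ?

Γ = 0.59

Γ = (Z_L − Z_0)/(Z_L + Z_0) = (193.9 − 50)/(193.9 + 50) = 143.9/243.9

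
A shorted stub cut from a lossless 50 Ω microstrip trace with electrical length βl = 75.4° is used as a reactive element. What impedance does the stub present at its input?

Z_in ≈ +j192 Ω

tan(βl) = 3.84
For a shorted stub, Z_in = jZ_0·tan(βl)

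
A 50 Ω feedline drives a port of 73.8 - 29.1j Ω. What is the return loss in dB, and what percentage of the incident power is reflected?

Γ = (23.8 − j29.1)/(123.8 − j29.1), |Γ| = 0.296
RL = −20·log₁₀(0.296) = 10.6 dB
P_refl/P_inc = |Γ|² = 0.0874

RL ≈ 10.6 dB; 8.74% of incident power reflected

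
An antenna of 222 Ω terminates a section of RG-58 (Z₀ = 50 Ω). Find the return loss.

Γ = (222 − 50)/(222 + 50) = 0.632
RL = −20·log₁₀|Γ| = −20·log₁₀(0.632)

RL ≈ 3.98 dB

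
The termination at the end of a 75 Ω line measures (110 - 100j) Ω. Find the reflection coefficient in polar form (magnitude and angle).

Γ ≈ 0.504 ∠ -42.3°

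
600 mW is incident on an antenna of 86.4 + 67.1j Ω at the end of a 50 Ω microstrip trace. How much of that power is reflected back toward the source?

P_reflected ≈ 151 mW

|Γ| = |(36.4 + j67.1)/(136.4 + j67.1)| = 0.502
|Γ|² = 0.252
P_refl = |Γ|²·P_inc = 151 mW, P_del = (1 − |Γ|²)·P_inc = 449 mW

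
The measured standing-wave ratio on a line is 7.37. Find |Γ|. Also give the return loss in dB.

|Γ| = (S − 1)/(S + 1) = (7.37 − 1)/(7.37 + 1) = 6.37/8.37
RL = −20·log₁₀|Γ| = −20·log₁₀(0.761)

|Γ| ≈ 0.761; return loss ≈ 2.37 dB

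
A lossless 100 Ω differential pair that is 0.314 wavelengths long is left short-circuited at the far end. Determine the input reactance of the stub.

X_in ≈ -235 Ω (capacitive)

βl = 2π × 0.314 = 113°
tan(βl) = -2.35
For a short-circuited stub, Z_in = jZ_0·tan(βl)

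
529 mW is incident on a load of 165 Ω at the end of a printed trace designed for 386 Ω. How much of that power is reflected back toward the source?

P_reflected ≈ 85.1 mW

Γ = (165 − 386)/(165 + 386) = -0.401
|Γ|² = 0.161
P_refl = |Γ|²·P_inc = 85.1 mW, P_del = (1 − |Γ|²)·P_inc = 444 mW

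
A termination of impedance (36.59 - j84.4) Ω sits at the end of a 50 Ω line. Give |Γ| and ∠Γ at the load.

Γ ≈ 0.707 ∠ -54.8°

Γ = (Z_L − Z_0)/(Z_L + Z_0) = (-13.41 − j84.4)/(86.59 − j84.4)
|Γ| = 85.5/121 = 0.707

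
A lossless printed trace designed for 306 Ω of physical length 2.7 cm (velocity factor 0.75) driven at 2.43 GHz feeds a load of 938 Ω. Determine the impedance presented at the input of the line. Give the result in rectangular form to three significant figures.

λ = v/f = 0.75·c / 2.43 GHz = 0.0926 m
βl = 2π·l/λ = 2π × 0.292 = 105°
tan(βl) = tan(105°) = -3.74
Z_in = Z_0·(Z_L + jZ_0·tanβl)/(Z_0 + jZ_L·tanβl)
     = 306·(938 − j1140)/(306 − j3510)

Z_in ≈ 106 + j72.6 Ω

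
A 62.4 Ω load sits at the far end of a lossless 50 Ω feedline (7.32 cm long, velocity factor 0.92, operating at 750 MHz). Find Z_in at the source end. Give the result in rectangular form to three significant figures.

λ = v/f = 0.92·c / 750 MHz = 0.368 m
βl = 2π·l/λ = 2π × 0.199 = 71.6°
tan(βl) = tan(71.6°) = 3.01
Z_in = Z_0·(Z_L + jZ_0·tanβl)/(Z_0 + jZ_L·tanβl)
     = 50·(62.4 + j150)/(50 + j188)

Z_in ≈ 41.5 − j5.56 Ω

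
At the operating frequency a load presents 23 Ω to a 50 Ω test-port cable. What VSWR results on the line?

For a purely resistive load, VSWR = R_L/Z_0 or Z_0/R_L (whichever > 1) = 50/23

VSWR ≈ 2.17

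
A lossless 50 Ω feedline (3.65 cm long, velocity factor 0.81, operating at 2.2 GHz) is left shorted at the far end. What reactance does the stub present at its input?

λ = v/f = 0.81·c / 2.2 GHz = 0.11 m
βl = 2π·l/λ = 2π × 0.33 = 119°
tan(βl) = -1.81
For a shorted stub, Z_in = jZ_0·tan(βl)

X_in ≈ -90.3 Ω (capacitive)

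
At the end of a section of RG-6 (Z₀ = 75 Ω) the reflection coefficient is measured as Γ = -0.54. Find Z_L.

Z_L = Z_0·(1 + Γ)/(1 − Γ) = 75·(0.46)/(1.54)

Z_L ≈ 22.4 Ω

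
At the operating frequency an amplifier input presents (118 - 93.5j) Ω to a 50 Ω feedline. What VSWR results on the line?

VSWR ≈ 4.02

Γ = (Z_L − Z_0)/(Z_L + Z_0) = (68 − j93.5)/(168 − j93.5)
|Γ| = 116/192 = 0.601
VSWR = (1 + |Γ|)/(1 − |Γ|) = 1.6/0.399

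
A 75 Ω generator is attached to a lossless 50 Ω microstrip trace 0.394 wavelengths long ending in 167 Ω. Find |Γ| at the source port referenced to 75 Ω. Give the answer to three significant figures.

|Γ| ≈ 0.54

βl = 2π × 0.394 = 142°
tan(βl) = -0.786
Z_in = Z_0·(Z_L + jZ_0·tanβl)/(Z_0 + jZ_L·tanβl) = 34.2 + j50.6 Ω
Γ_s = (Z_in − Z_s)/(Z_in + Z_s) = (-40.8 + j50.6)/(109 + j50.6), |Γ_s| = 0.54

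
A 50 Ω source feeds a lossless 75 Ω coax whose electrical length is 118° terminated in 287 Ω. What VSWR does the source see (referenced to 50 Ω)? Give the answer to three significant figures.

VSWR ≈ 3.29

tan(βl) = -1.88
Z_in = Z_0·(Z_L + jZ_0·tanβl)/(Z_0 + jZ_L·tanβl) = 24.7 + j36.5 Ω
Γ_s = (Z_in − Z_s)/(Z_in + Z_s) = (-25.3 + j36.5)/(74.7 + j36.5), |Γ_s| = 0.534
VSWR = (1 + |Γ_s|)/(1 − |Γ_s|)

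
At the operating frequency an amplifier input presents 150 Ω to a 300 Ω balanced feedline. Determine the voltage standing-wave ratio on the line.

VSWR ≈ 2

For a purely resistive load, VSWR = R_L/Z_0 or Z_0/R_L (whichever > 1) = 300/150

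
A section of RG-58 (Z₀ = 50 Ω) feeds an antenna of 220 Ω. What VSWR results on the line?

Γ = (220 − 50)/(220 + 50) = 0.63
VSWR = (1 + 0.63)/(1 − 0.63)

VSWR ≈ 4.4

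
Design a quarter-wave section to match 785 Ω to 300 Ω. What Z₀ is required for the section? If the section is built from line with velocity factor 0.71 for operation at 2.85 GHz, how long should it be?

Z_qwt = √(Z_0·R_L) = √(300 × 785) = √235500
λ = 0.71·c/f = 0.0747 m, so l = λ/4 = 0.0187 m

Z_qwt ≈ 485 Ω; length ≈ 1.87 cm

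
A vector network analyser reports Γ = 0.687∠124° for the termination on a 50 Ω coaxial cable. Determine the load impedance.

Z_L ≈ 11.8 + j25.4 Ω

Z_L = Z_0·(1 + Γ)/(1 − Γ) = 50·(0.616 + j0.57)/(1.38 − j0.57)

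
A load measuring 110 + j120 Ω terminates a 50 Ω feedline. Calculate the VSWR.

Γ = (Z_L − Z_0)/(Z_L + Z_0) = (60 + j120)/(160 + j120)
|Γ| = 134/200 = 0.671
VSWR = (1 + |Γ|)/(1 − |Γ|) = 1.67/0.329

VSWR ≈ 5.08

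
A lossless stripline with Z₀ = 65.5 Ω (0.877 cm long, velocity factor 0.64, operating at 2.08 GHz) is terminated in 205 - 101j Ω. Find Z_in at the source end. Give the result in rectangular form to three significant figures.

λ = v/f = 0.64·c / 2.08 GHz = 0.0923 m
βl = 2π·l/λ = 2π × 0.095 = 34.2°
tan(βl) = tan(34.2°) = 0.68
Z_in = Z_0·(Z_L + jZ_0·tanβl)/(Z_0 + jZ_L·tanβl)
     = 65.5·(205 − j56.5)/(134 + j139)

Z_in ≈ 34.4 − j63.3 Ω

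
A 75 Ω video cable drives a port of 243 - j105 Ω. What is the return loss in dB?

RL ≈ 4.56 dB

Γ = (168 − j105)/(318 − j105), |Γ| = 0.592
RL = −20·log₁₀|Γ| = −20·log₁₀(0.592)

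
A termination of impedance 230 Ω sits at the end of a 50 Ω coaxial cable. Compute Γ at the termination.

Γ = (Z_L − Z_0)/(Z_L + Z_0) = (230 − 50)/(230 + 50) = 180/280

Γ = 0.643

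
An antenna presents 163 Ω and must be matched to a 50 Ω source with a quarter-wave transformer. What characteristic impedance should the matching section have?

Z_qwt = √(Z_0·R_L) = √(50 × 163) = √8150

Z_qwt ≈ 90.3 Ω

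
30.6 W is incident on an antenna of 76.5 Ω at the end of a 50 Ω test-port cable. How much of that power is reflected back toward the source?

P_reflected ≈ 1.34 W

Γ = (76.5 − 50)/(76.5 + 50) = 0.209
|Γ|² = 0.0439
P_refl = |Γ|²·P_inc = 1.34 W, P_del = (1 − |Γ|²)·P_inc = 29.3 W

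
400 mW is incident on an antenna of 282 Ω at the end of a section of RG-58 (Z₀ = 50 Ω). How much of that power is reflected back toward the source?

P_reflected ≈ 195 mW

Γ = (282 − 50)/(282 + 50) = 0.699
|Γ|² = 0.488
P_refl = |Γ|²·P_inc = 195 mW, P_del = (1 − |Γ|²)·P_inc = 205 mW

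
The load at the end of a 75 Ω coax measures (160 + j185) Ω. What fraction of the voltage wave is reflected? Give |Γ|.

|Γ| ≈ 0.681

Γ = (Z_L − Z_0)/(Z_L + Z_0) = (85 + j185)/(235 + j185)
|Γ| = 204/299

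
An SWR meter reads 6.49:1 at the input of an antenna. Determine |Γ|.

|Γ| ≈ 0.733

|Γ| = (S − 1)/(S + 1) = (6.49 − 1)/(6.49 + 1) = 5.49/7.49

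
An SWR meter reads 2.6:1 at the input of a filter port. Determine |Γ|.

|Γ| = (S − 1)/(S + 1) = (2.6 − 1)/(2.6 + 1) = 1.6/3.6

|Γ| ≈ 0.444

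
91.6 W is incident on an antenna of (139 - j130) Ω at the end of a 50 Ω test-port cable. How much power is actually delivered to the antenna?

|Γ| = |(89 − j130)/(189 − j130)| = 0.687
|Γ|² = 0.472
P_refl = |Γ|²·P_inc = 43.2 W, P_del = (1 − |Γ|²)·P_inc = 48.4 W

P_delivered ≈ 48.4 W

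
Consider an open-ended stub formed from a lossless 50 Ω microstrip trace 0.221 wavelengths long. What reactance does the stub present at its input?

βl = 2π × 0.221 = 79.6°
tan(βl) = 5.43
For an open-ended stub, Z_in = −jZ_0·cot(βl) = −jZ_0/tan(βl)

X_in ≈ -9.21 Ω (capacitive)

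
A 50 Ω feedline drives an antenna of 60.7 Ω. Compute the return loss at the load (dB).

Γ = (60.7 − 50)/(60.7 + 50) = 0.0967
RL = −20·log₁₀|Γ| = −20·log₁₀(0.0967)

RL ≈ 20.3 dB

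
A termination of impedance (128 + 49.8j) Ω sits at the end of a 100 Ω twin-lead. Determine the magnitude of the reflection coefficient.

Γ = (Z_L − Z_0)/(Z_L + Z_0) = (28 + j49.8)/(228 + j49.8)
|Γ| = 57.1/233

|Γ| ≈ 0.245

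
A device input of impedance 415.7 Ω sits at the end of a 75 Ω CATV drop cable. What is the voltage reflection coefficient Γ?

Γ = (Z_L − Z_0)/(Z_L + Z_0) = (415.7 − 75)/(415.7 + 75) = 340.7/490.7

Γ = 0.694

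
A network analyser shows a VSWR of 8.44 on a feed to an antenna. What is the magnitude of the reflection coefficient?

|Γ| ≈ 0.788

|Γ| = (S − 1)/(S + 1) = (8.44 − 1)/(8.44 + 1) = 7.44/9.44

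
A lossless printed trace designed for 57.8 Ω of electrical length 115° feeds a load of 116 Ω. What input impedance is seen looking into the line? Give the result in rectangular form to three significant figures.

Z_in ≈ 33.3 + j19.2 Ω

tan(βl) = tan(115°) = -2.14
Z_in = Z_0·(Z_L + jZ_0·tanβl)/(Z_0 + jZ_L·tanβl)
     = 57.8·(116 − j124)/(57.8 − j249)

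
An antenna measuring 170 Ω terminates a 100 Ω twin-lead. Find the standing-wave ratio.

Γ = (170 − 100)/(170 + 100) = 0.259
VSWR = (1 + 0.259)/(1 − 0.259)

VSWR ≈ 1.7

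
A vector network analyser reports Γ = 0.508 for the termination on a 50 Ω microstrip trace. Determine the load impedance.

Z_L ≈ 153 Ω

Z_L = Z_0·(1 + Γ)/(1 − Γ) = 50·(1.51)/(0.492)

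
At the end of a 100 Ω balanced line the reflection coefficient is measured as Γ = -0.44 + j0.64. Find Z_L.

Z_L = Z_0·(1 + Γ)/(1 − Γ) = 100·(0.56 + j0.64)/(1.44 − j0.64)

Z_L ≈ 16 + j51.5 Ω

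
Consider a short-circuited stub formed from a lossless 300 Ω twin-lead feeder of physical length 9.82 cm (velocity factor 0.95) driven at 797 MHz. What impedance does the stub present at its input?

λ = v/f = 0.95·c / 797 MHz = 0.358 m
βl = 2π·l/λ = 2π × 0.275 = 98.9°
tan(βl) = -6.41
For a short-circuited stub, Z_in = jZ_0·tan(βl)

Z_in ≈ −j1920 Ω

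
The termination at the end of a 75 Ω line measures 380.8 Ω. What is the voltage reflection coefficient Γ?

Γ = 0.671

Γ = (Z_L − Z_0)/(Z_L + Z_0) = (380.8 − 75)/(380.8 + 75) = 305.8/455.8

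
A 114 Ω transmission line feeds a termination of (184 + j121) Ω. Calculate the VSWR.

VSWR ≈ 2.54

Γ = (Z_L − Z_0)/(Z_L + Z_0) = (70 + j121)/(298 + j121)
|Γ| = 140/322 = 0.435
VSWR = (1 + |Γ|)/(1 − |Γ|) = 1.43/0.565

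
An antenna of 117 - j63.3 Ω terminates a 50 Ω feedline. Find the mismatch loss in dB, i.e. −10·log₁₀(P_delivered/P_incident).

Γ = (67 − j63.3)/(167 − j63.3), |Γ| = 0.516
|Γ|² = 0.266, so P_del/P_inc = 1 − |Γ|² = 0.734
ML = −10·log₁₀(1 − |Γ|²)

mismatch loss ≈ 1.35 dB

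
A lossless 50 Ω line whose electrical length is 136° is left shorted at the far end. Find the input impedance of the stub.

tan(βl) = -0.966
For a shorted stub, Z_in = jZ_0·tan(βl)

Z_in ≈ −j48.3 Ω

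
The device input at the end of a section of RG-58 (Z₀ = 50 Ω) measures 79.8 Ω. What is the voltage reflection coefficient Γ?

Γ = (Z_L − Z_0)/(Z_L + Z_0) = (79.8 − 50)/(79.8 + 50) = 29.8/129.8

Γ = 0.23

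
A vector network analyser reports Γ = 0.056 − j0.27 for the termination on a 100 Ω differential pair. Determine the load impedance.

Z_L = Z_0·(1 + Γ)/(1 − Γ) = 100·(1.06 − j0.27)/(0.944 + j0.27)

Z_L ≈ 95.8 − j56 Ω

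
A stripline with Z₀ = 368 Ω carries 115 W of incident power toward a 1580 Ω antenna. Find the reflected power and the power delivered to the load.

Γ = (1580 − 368)/(1580 + 368) = 0.622
|Γ|² = 0.387
P_refl = |Γ|²·P_inc = 44.5 W, P_del = (1 − |Γ|²)·P_inc = 70.5 W

P_reflected ≈ 44.5 W; P_delivered ≈ 70.5 W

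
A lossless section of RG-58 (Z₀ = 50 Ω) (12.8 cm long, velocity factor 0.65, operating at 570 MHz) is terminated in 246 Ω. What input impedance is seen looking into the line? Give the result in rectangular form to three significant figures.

Z_in ≈ 19.3 + j45.6 Ω

λ = v/f = 0.65·c / 570 MHz = 0.342 m
βl = 2π·l/λ = 2π × 0.374 = 135°
tan(βl) = tan(135°) = -1.01
Z_in = Z_0·(Z_L + jZ_0·tanβl)/(Z_0 + jZ_L·tanβl)
     = 50·(246 − j50.5)/(50 − j249)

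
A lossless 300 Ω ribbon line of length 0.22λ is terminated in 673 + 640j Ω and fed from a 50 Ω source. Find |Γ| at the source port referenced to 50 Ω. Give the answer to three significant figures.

βl = 2π × 0.22 = 79.2°
tan(βl) = 5.24
Z_in = Z_0·(Z_L + jZ_0·tanβl)/(Z_0 + jZ_L·tanβl) = 79.2 − j126 Ω
Γ_s = (Z_in − Z_s)/(Z_in + Z_s) = (29.2 − j126)/(129 − j126), |Γ_s| = 0.716

|Γ| ≈ 0.716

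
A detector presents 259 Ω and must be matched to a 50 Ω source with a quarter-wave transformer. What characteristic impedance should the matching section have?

Z_qwt = √(Z_0·R_L) = √(50 × 259) = √12950

Z_qwt ≈ 114 Ω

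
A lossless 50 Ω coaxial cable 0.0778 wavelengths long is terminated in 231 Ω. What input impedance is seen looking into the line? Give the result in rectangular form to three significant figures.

Z_in ≈ 42.1 − j76.9 Ω

βl = 2π × 0.0778 = 28°
tan(βl) = tan(28°) = 0.532
Z_in = Z_0·(Z_L + jZ_0·tanβl)/(Z_0 + jZ_L·tanβl)
     = 50·(231 + j26.6)/(50 + j123)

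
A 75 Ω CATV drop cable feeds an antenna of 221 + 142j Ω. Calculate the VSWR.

VSWR ≈ 4.27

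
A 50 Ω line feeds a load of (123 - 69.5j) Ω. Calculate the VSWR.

Γ = (Z_L − Z_0)/(Z_L + Z_0) = (73 − j69.5)/(173 − j69.5)
|Γ| = 101/186 = 0.541
VSWR = (1 + |Γ|)/(1 − |Γ|) = 1.54/0.459

VSWR ≈ 3.35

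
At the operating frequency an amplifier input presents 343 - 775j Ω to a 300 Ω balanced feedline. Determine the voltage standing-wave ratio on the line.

Γ = (Z_L − Z_0)/(Z_L + Z_0) = (43 − j775)/(643 − j775)
|Γ| = 776/1010 = 0.771
VSWR = (1 + |Γ|)/(1 − |Γ|) = 1.77/0.229

VSWR ≈ 7.73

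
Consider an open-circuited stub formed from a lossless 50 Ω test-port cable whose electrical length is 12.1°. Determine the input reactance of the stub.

X_in ≈ -233 Ω (capacitive)

tan(βl) = 0.214
For an open-circuited stub, Z_in = −jZ_0·cot(βl) = −jZ_0/tan(βl)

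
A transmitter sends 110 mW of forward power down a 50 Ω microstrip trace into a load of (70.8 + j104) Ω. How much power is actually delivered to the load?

|Γ| = |(20.8 + j104)/(120.8 + j104)| = 0.665
|Γ|² = 0.443
P_refl = |Γ|²·P_inc = 48.7 mW, P_del = (1 − |Γ|²)·P_inc = 61.3 mW

P_delivered ≈ 61.3 mW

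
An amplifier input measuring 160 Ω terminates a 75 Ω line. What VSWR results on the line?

VSWR ≈ 2.13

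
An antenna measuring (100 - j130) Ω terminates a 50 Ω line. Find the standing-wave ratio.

VSWR ≈ 5.7

Γ = (Z_L − Z_0)/(Z_L + Z_0) = (50 − j130)/(150 − j130)
|Γ| = 139/198 = 0.702
VSWR = (1 + |Γ|)/(1 − |Γ|) = 1.7/0.298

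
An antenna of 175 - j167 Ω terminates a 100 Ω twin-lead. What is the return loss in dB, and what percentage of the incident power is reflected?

RL ≈ 4.9 dB; 32.4% of incident power reflected

Γ = (75 − j167)/(275 − j167), |Γ| = 0.569
RL = −20·log₁₀(0.569) = 4.9 dB
P_refl/P_inc = |Γ|² = 0.324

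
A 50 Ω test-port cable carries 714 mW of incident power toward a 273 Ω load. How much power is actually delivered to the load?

P_delivered ≈ 374 mW

Γ = (273 − 50)/(273 + 50) = 0.69
|Γ|² = 0.477
P_refl = |Γ|²·P_inc = 340 mW, P_del = (1 − |Γ|²)·P_inc = 374 mW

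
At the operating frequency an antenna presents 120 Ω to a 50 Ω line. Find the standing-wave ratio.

For a purely resistive load, VSWR = R_L/Z_0 or Z_0/R_L (whichever > 1) = 120/50

VSWR ≈ 2.4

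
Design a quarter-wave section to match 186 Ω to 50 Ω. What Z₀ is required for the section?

Z_qwt = √(Z_0·R_L) = √(50 × 186) = √9300

Z_qwt ≈ 96.4 Ω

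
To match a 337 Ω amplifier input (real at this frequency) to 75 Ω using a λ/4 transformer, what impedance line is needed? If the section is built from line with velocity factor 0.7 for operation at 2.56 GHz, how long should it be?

Z_qwt ≈ 159 Ω; length ≈ 2.05 cm

Z_qwt = √(Z_0·R_L) = √(75 × 337) = √25280
λ = 0.7·c/f = 0.082 m, so l = λ/4 = 0.0205 m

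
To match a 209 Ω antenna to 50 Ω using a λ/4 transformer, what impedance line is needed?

Z_qwt = √(Z_0·R_L) = √(50 × 209) = √10450

Z_qwt ≈ 102 Ω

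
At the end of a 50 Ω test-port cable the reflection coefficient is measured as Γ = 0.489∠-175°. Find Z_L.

Z_L = Z_0·(1 + Γ)/(1 − Γ) = 50·(0.513 − j0.0426)/(1.49 + j0.0426)

Z_L ≈ 17.2 − j1.93 Ω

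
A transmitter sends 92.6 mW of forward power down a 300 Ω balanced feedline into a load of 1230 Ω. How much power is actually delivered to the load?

Γ = (1230 − 300)/(1230 + 300) = 0.608
|Γ|² = 0.369
P_refl = |Γ|²·P_inc = 34.2 mW, P_del = (1 − |Γ|²)·P_inc = 58.4 mW

P_delivered ≈ 58.4 mW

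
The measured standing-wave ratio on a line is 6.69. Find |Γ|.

|Γ| ≈ 0.74

|Γ| = (S − 1)/(S + 1) = (6.69 − 1)/(6.69 + 1) = 5.69/7.69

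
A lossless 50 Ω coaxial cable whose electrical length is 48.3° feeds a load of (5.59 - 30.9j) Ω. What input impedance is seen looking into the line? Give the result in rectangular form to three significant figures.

tan(βl) = tan(48.3°) = 1.12
Z_in = Z_0·(Z_L + jZ_0·tanβl)/(Z_0 + jZ_L·tanβl)
     = 50·(5.59 + j25.2)/(84.7 + j6.27)

Z_in ≈ 4.38 + j14.6 Ω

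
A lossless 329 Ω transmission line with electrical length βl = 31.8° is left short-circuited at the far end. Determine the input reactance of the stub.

X_in ≈ 204 Ω (inductive)

tan(βl) = 0.62
For a short-circuited stub, Z_in = jZ_0·tan(βl)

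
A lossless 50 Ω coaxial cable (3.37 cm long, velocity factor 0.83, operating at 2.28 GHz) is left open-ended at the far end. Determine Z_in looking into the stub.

Z_in ≈ +j19.3 Ω

λ = v/f = 0.83·c / 2.28 GHz = 0.109 m
βl = 2π·l/λ = 2π × 0.309 = 111°
tan(βl) = -2.59
For an open-ended stub, Z_in = −jZ_0·cot(βl) = −jZ_0/tan(βl)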